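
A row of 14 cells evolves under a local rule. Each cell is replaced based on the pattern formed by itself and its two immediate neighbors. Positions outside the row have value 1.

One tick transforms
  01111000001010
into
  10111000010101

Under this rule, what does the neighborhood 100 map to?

At position 5 the neighborhood is 100; the next row has 0 there.

0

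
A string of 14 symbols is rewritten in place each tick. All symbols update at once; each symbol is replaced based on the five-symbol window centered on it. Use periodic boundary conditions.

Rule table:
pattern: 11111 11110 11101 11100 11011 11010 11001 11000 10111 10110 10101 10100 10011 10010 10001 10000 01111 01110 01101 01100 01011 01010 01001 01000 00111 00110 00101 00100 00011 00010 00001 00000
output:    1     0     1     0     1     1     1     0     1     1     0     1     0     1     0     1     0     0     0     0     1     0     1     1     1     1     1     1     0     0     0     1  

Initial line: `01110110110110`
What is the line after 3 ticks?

01011101101101
00110111011010
00101101110111

00101101110111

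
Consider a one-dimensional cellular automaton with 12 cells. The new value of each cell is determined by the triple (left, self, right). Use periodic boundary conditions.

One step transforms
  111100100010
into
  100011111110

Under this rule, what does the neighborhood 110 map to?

0

At position 3 the neighborhood is 110; the next row has 0 there.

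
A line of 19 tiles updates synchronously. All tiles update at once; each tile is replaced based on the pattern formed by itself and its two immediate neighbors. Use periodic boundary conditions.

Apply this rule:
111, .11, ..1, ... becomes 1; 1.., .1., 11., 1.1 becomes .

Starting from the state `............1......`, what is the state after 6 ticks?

1111111..1111111111

111111111111..11111
11111111111..111111
1111111111..1111111
111111111..11111111
11111111..111111111
1111111..1111111111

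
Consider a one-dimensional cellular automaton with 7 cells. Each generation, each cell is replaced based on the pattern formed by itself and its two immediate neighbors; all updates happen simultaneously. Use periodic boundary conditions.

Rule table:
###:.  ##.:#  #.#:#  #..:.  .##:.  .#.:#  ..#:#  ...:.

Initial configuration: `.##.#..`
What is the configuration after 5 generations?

generation 1: #.###..
generation 2: ##..#.#
generation 3: .#.###.
generation 4: ###..#.
generation 5: ..#.###

..#.###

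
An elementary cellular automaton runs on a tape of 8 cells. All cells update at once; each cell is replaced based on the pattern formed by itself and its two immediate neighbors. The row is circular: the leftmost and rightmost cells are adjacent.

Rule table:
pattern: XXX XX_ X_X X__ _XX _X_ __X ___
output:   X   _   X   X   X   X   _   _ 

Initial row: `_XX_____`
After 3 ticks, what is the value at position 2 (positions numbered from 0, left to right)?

tick 1: _X_X____
tick 2: _XXXX___
tick 3: _XXX_X__
position 2 holds X

X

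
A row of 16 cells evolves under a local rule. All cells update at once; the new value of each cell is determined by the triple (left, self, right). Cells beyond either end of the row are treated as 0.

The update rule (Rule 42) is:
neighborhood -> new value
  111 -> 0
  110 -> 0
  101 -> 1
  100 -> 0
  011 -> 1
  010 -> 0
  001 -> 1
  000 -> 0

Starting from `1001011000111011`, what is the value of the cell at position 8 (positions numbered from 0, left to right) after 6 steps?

1

0010110001100110
0101100011001100
1011000110011000
0110001100110000
1100011001100000
1000110011000000
position 8 holds 1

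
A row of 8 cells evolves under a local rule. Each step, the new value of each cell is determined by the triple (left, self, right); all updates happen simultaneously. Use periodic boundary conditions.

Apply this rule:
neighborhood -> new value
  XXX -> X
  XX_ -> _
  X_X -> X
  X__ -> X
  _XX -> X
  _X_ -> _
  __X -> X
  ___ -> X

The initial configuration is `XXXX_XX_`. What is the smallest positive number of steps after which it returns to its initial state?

step 1: XXX_XX_X
step 2: XX_XX_XX
step 3: X_XX_XXX
step 4: _XX_XXXX
step 5: XX_XXXX_
step 6: X_XXXX_X
step 7: _XXXX_XX
step 8: XXXX_XX_

8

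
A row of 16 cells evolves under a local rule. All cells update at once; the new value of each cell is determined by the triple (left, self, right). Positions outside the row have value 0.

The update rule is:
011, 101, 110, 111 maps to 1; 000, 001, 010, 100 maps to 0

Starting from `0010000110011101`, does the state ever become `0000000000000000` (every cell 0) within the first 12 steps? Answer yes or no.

no

step 1: 0000000110011110
step 2: 0000000110011110  (fixed point — unchanged through step 12)
step 12 is 0000000110011110, still not uniform 0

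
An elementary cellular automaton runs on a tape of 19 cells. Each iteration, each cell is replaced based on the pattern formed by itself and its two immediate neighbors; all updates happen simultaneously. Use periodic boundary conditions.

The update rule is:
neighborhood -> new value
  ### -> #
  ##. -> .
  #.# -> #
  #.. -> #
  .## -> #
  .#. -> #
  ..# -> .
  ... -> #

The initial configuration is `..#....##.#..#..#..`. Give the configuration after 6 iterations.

#.####.#.###.##.###
.####.#####.##.####
####.#####.##.####.
###.#####.##.####.#
##.#####.##.####.##
#.#####.##.####.###

#.#####.##.####.###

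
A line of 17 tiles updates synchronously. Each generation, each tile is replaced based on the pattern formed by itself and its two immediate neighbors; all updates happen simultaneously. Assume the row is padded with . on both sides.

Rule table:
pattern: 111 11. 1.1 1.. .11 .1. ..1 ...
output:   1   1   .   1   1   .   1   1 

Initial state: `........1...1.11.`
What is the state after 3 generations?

11111111.11111111

generation 1: 11111111.111..111
generation 2: 11111111.11111111
generation 3: 11111111.11111111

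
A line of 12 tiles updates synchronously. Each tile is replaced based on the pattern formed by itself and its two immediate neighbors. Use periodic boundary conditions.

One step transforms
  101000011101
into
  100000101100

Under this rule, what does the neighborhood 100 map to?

At position 3 the neighborhood is 100; the next row has 0 there.

0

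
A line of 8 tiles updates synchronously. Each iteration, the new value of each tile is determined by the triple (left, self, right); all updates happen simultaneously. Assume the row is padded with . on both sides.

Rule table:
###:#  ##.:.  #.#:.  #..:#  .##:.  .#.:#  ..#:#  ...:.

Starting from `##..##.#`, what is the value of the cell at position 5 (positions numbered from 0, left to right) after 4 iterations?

iteration 1: ..##...#
iteration 2: .#..#.##
iteration 3: #####...
iteration 4: .###.#..
position 5 holds #

#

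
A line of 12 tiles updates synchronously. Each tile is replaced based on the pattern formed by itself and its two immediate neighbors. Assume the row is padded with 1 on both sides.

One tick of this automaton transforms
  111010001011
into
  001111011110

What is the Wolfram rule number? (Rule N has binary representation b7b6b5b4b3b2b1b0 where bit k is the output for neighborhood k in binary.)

126

position 0: 111 → 0  (bit 7 = 0)
position 2: 110 → 1  (bit 6 = 1)
position 3: 101 → 1  (bit 5 = 1)
position 5: 100 → 1  (bit 4 = 1)
position 10: 011 → 1  (bit 3 = 1)
position 4: 010 → 1  (bit 2 = 1)
position 7: 001 → 1  (bit 1 = 1)
position 6: 000 → 0  (bit 0 = 0)
bits b7..b0 = 01111110 = 126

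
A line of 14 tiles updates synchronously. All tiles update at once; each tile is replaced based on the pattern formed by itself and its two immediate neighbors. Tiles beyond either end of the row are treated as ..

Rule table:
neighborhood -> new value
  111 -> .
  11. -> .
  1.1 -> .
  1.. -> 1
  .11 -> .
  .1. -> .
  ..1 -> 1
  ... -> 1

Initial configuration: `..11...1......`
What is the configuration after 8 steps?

11..111.111111
..11..........
11..1111111111
..11..........  (repeats step 2; period 2)
step 8: ..11..........

..11..........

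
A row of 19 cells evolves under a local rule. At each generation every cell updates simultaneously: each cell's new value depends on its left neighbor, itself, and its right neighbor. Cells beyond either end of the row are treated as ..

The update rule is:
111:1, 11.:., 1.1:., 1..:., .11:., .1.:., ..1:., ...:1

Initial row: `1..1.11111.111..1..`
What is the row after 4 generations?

generation 1: ......111...1.....1
generation 2: 11111..1..1...111..
generation 3: .111........1..1..1
generation 4: ..1..111111........

..1..111111........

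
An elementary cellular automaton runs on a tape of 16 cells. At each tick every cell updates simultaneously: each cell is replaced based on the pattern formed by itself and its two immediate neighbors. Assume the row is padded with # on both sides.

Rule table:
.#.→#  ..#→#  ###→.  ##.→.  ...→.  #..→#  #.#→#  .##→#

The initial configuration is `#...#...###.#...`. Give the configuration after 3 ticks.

.#.###.##..###.#
####..##.###..##
....###.##..###.

....###.##..###.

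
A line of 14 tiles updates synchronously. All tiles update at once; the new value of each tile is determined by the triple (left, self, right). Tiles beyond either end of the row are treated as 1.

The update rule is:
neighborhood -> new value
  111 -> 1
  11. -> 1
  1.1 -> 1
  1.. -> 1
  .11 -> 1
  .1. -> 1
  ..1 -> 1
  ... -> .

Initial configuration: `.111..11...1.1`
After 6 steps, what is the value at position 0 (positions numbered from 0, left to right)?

step 1: 111111111.1111
step 2: 11111111111111
step 3: 11111111111111  (fixed point — unchanged through step 6)
position 0 holds 1

1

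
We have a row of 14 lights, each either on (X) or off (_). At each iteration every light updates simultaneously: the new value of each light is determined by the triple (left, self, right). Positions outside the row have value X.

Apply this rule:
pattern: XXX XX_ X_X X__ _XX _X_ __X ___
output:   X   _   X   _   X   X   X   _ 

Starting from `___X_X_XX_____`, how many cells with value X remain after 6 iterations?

iteration 1: __XXXXXX_____X
iteration 2: _XXXXXX_____XX
iteration 3: XXXXXX_____XXX
iteration 4: XXXXX_____XXXX
iteration 5: XXXX_____XXXXX
iteration 6: XXX_____XXXXXX
count of X: 9

9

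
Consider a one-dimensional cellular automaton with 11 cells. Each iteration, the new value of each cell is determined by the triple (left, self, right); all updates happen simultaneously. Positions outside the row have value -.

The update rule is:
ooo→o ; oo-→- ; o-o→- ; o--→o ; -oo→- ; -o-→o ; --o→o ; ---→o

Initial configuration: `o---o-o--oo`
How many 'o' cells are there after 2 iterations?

ooooo-ooo--
-ooo---o-oo
count of o: 6

6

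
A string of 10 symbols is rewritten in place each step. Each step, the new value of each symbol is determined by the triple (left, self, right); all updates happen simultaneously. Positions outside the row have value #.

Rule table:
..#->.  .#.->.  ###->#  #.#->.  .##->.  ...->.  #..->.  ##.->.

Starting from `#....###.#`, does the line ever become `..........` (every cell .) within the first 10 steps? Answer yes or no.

yes

......#...
..........
all cells are . at step 2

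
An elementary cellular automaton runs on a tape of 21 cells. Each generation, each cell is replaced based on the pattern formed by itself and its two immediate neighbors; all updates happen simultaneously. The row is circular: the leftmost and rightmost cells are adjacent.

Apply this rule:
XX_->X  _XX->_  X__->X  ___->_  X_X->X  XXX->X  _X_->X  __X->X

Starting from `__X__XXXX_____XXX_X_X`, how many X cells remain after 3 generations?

XXXXX_XXXX___X_XXXXXX
XXXXXX_XXXX_XXX_XXXXX
XXXXXXX_XXXX_XXX_XXXX
count of X: 18

18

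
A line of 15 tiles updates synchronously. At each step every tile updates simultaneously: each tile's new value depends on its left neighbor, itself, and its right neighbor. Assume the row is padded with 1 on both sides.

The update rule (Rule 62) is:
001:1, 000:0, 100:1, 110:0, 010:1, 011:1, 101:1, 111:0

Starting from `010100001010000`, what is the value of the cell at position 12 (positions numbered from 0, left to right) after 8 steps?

1

111110011111001
000001110000111
100011001001100
010110111111011
111101100000110
000011010001101
100110111011011
011101100110110
position 12 holds 1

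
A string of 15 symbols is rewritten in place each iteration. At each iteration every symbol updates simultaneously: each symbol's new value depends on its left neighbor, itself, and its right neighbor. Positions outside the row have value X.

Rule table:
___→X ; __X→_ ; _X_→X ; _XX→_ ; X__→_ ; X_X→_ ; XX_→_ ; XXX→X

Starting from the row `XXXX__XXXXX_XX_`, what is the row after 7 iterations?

_X__X_X_X_X_X__

XXX____XXX_____
XX__XX__X__XXX_
X_______X___X__
__XXXXX_X_X_X__
___XXX__X_X_X__
_X__X___X_X_X__
_X__X_X_X_X_X__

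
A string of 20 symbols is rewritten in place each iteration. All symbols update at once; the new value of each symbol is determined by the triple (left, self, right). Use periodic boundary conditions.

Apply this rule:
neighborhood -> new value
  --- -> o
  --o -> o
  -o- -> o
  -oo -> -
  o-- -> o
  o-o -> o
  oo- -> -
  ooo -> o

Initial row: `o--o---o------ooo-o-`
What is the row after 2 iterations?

oooooooooooooo-o-ooo
ooooooooooooo-ooo-oo

ooooooooooooo-ooo-oo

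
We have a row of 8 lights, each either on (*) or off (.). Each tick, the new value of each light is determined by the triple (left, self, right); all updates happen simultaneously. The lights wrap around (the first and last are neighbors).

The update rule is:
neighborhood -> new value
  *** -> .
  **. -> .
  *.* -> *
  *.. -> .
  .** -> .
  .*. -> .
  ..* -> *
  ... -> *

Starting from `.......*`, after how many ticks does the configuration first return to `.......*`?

.******.
*.......
..******
.*......
*..*****
..*.....
**..****
...*....
***..***
....*...
****..**
.....*..
*****..*
......*.
******..
.......*

16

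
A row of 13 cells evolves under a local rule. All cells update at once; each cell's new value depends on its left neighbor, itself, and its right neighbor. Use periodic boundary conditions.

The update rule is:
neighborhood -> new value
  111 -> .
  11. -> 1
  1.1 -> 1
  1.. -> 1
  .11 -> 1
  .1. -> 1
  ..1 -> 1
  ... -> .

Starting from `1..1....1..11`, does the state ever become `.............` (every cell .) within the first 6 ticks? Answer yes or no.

tick 1: 11111..11111.
tick 2: 1...1111...11
tick 3: 11.11..11.11.
tick 4: 1111111111111
tick 5: .............
all cells are . at tick 5

yes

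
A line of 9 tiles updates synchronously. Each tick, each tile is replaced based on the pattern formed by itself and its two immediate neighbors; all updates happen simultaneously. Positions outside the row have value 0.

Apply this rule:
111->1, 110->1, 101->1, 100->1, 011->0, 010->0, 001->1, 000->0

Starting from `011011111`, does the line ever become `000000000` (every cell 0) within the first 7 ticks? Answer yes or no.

no

tick 1: 101101111
tick 2: 010110111
tick 3: 101011011
tick 4: 010101101
tick 5: 101010110
tick 6: 010101011
tick 7: 101010101
tick 7 is 101010101, still not uniform 0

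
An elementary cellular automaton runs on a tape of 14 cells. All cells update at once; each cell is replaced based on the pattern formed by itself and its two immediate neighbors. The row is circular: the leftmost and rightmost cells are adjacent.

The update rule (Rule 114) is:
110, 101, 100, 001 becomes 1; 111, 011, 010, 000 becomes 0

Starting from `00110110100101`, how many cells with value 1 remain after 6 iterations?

iteration 1: 11011011011010
iteration 2: 01101101101101
iteration 3: 10110110110110
iteration 4: 01011011011011
iteration 5: 10101101101101
iteration 6: 11010110110110
count of 1: 9

9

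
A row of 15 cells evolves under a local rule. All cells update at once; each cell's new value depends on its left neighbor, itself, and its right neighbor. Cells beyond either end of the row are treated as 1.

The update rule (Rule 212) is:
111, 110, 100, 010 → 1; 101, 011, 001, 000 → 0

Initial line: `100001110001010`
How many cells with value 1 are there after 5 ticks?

tick 1: 110000111001010
tick 2: 111000011101010
tick 3: 111100001101010
tick 4: 111110000101010
tick 5: 111111000101010
count of 1: 9

9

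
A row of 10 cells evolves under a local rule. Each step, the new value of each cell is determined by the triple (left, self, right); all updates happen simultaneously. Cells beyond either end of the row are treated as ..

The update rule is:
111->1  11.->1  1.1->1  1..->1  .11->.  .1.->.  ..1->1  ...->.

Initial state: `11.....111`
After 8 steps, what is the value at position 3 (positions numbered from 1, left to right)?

1

step 1: .11...1.11
step 2: 1.11.1.1.1
step 3: .1.11.1.1.
step 4: 1.1.11.1.1
step 5: .1.1.11.1.
step 6: 1.1.1.11.1
step 7: .1.1.1.11.
step 8: 1.1.1.1.11
position 3 holds 1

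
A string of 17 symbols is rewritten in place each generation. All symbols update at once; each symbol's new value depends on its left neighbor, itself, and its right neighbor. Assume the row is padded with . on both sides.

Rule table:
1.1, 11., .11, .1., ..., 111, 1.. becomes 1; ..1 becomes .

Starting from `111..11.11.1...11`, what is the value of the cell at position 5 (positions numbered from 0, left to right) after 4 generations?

generation 1: 1111.111111111.11
generation 2: 11111111111111111
generation 3: 11111111111111111  (fixed point — unchanged through generation 4)
position 5 holds 1

1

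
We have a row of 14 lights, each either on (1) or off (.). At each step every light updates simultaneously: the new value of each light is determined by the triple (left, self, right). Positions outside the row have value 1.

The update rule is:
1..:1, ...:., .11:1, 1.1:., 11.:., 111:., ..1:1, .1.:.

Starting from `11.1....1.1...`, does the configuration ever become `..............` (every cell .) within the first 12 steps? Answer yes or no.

no

....1..1...1.1
1..1.11.1.1..1
.11..1.....111
.1.11.1...11..
...1...1.11.11
1.1.1.1..1..1.
.......11.11..
1.....11..1.11
.1...11.11..1.
..1.11..1.11..
11..1.11..1.11
..11..1.11..1.
step 12 is ..11..1.11..1., still not uniform .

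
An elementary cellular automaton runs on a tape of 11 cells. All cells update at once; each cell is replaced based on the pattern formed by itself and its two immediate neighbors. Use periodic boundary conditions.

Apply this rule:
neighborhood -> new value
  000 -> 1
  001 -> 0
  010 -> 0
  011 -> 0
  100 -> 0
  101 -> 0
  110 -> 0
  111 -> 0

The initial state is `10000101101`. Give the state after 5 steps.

step 1: 00110000000
step 2: 10000111111
step 3: 00110000000  (repeats step 1; period 2)
step 5: 00110000000

00110000000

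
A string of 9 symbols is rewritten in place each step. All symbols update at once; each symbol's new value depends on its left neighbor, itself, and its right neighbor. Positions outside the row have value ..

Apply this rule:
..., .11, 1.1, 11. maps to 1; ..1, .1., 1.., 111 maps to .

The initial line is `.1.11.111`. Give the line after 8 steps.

..11111.1
1.1...11.
.1..1.11.
.....111.
1111.1.1.
1..11.1..
...111..1
11.1.1...

11.1.1...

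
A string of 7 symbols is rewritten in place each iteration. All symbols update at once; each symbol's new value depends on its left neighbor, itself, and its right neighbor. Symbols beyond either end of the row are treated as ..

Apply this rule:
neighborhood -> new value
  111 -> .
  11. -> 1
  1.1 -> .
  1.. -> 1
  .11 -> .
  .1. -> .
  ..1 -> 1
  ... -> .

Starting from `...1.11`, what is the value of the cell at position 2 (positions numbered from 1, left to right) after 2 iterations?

..1...1
.1.1.1.
position 2 holds 1

1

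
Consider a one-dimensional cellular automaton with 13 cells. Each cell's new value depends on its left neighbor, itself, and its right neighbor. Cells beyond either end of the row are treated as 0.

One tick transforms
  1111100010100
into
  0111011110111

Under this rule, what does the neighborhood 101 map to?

0

At position 9 the neighborhood is 101; the next row has 0 there.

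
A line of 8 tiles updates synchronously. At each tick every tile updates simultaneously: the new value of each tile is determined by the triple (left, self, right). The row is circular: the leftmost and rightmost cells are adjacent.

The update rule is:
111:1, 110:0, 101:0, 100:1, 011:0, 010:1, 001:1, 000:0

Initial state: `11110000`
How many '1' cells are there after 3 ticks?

01101001
00001111
10010110
count of 1: 4

4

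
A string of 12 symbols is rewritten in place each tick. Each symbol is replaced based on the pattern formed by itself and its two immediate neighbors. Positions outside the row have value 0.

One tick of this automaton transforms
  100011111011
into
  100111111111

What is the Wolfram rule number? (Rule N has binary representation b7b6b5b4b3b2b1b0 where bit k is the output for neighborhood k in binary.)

position 5: 111 → 1  (bit 7 = 1)
position 8: 110 → 1  (bit 6 = 1)
position 9: 101 → 1  (bit 5 = 1)
position 1: 100 → 0  (bit 4 = 0)
position 4: 011 → 1  (bit 3 = 1)
position 0: 010 → 1  (bit 2 = 1)
position 3: 001 → 1  (bit 1 = 1)
position 2: 000 → 0  (bit 0 = 0)
bits b7..b0 = 11101110 = 238

238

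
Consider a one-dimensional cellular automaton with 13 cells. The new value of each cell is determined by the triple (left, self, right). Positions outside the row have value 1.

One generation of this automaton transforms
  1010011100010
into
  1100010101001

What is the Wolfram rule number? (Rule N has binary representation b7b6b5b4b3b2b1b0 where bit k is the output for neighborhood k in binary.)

position 6: 111 → 0  (bit 7 = 0)
position 0: 110 → 1  (bit 6 = 1)
position 1: 101 → 1  (bit 5 = 1)
position 3: 100 → 0  (bit 4 = 0)
position 5: 011 → 1  (bit 3 = 1)
position 2: 010 → 0  (bit 2 = 0)
position 4: 001 → 0  (bit 1 = 0)
position 9: 000 → 1  (bit 0 = 1)
bits b7..b0 = 01101001 = 105

105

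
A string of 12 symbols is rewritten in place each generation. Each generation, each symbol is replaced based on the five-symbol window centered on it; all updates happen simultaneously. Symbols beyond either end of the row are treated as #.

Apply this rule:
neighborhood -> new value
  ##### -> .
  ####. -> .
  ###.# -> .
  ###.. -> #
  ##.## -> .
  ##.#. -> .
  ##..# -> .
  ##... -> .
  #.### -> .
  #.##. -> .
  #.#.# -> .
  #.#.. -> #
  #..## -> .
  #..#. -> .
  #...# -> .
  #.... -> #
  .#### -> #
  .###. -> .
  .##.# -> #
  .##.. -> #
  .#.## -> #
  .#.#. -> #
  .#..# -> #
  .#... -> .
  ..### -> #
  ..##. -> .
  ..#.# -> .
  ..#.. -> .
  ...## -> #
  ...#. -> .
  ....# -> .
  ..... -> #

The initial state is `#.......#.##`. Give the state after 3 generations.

....##.#...#

#.####...#.#
...#.#....#.
....##.#...#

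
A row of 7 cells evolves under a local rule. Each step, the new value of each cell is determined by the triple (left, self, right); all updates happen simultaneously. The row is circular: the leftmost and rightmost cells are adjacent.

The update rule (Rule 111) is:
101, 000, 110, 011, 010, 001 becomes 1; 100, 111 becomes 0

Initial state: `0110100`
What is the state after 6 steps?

1111101

1111101
0000111
0111101
1100111
0101100
1111101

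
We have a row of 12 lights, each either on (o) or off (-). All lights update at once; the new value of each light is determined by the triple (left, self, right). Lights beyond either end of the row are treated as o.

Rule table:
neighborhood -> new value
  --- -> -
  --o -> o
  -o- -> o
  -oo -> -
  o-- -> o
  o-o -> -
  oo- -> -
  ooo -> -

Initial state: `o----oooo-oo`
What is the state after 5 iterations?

-o--o-------
-ooooo-----o
------o---o-
o----ooo-oo-
-o--o-------

-o--o-------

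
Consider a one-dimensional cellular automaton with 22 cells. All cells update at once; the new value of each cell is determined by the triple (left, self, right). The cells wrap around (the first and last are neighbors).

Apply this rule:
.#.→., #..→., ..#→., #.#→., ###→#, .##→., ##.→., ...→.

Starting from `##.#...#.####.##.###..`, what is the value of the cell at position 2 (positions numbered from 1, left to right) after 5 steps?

..........##......#...
......................
......................  (fixed point — unchanged through step 5)
position 2 holds .

.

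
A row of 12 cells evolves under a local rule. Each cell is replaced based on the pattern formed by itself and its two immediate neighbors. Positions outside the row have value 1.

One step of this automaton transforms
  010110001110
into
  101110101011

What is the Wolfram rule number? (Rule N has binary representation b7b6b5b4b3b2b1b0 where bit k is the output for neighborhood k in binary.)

position 9: 111 → 0  (bit 7 = 0)
position 4: 110 → 1  (bit 6 = 1)
position 0: 101 → 1  (bit 5 = 1)
position 5: 100 → 0  (bit 4 = 0)
position 3: 011 → 1  (bit 3 = 1)
position 1: 010 → 0  (bit 2 = 0)
position 7: 001 → 0  (bit 1 = 0)
position 6: 000 → 1  (bit 0 = 1)
bits b7..b0 = 01101001 = 105

105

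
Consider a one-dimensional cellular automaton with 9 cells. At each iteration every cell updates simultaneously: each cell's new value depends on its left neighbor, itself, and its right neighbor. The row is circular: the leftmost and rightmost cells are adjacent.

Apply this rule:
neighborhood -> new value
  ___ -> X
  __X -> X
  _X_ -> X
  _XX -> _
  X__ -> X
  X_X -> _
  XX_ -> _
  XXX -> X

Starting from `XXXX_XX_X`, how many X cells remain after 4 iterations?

XXX______
_X_XXXXXX
_X__XXXX_
XXXX_XX_X
count of X: 7

7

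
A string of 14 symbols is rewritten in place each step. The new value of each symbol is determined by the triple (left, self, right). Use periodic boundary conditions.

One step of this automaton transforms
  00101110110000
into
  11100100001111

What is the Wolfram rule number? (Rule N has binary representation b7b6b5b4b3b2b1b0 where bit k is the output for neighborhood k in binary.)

151

position 5: 111 → 1  (bit 7 = 1)
position 6: 110 → 0  (bit 6 = 0)
position 3: 101 → 0  (bit 5 = 0)
position 10: 100 → 1  (bit 4 = 1)
position 4: 011 → 0  (bit 3 = 0)
position 2: 010 → 1  (bit 2 = 1)
position 1: 001 → 1  (bit 1 = 1)
position 0: 000 → 1  (bit 0 = 1)
bits b7..b0 = 10010111 = 151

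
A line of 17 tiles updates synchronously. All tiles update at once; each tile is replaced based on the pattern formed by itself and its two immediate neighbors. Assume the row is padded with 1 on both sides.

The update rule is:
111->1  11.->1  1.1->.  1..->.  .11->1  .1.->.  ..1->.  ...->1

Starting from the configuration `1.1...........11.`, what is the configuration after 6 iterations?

1...111111111.11.
1.1.111111111.11.
1...111111111.11.  (repeats iteration 1; period 2)
iteration 6: 1.1.111111111.11.

1.1.111111111.11.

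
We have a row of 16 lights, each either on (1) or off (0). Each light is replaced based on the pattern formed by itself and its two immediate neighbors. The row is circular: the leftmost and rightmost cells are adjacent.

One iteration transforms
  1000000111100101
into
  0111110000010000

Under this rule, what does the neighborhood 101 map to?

At position 14 the neighborhood is 101; the next row has 0 there.

0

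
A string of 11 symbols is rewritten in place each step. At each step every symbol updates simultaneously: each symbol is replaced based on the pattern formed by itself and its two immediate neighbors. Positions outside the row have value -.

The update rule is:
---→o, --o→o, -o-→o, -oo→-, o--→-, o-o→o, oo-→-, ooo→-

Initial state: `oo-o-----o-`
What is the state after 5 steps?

step 1: --oo-ooooo-
step 2: oo--o------
step 3: ---oo-ooooo
step 4: ooo--o-----
step 5: ----oo-oooo

----oo-oooo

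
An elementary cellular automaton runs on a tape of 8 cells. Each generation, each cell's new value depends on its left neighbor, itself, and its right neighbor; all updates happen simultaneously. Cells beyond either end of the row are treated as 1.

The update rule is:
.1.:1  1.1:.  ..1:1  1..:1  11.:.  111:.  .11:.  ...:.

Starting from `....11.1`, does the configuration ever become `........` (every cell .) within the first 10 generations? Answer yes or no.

yes

1..1....
.1111..1
.....11.
1...1...
.1.111.1
.1......
.11....1
...1..1.
1.11111.
........
all cells are . at generation 10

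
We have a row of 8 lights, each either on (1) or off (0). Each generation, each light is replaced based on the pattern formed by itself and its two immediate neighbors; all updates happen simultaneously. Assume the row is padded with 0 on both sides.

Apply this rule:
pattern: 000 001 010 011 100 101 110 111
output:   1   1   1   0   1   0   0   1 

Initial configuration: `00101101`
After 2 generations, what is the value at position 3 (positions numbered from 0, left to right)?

11100001
01011111
position 3 holds 1

1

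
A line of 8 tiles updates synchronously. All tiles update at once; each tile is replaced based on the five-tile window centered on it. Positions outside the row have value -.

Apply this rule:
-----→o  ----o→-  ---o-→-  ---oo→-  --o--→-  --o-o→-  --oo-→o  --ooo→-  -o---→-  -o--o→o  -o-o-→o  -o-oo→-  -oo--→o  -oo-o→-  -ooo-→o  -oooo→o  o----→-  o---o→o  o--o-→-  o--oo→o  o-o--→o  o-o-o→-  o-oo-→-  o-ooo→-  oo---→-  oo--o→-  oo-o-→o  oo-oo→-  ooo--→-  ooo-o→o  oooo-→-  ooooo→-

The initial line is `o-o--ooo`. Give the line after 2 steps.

step 1: -oooo-o-
step 2: --o-ooo-

--o-ooo-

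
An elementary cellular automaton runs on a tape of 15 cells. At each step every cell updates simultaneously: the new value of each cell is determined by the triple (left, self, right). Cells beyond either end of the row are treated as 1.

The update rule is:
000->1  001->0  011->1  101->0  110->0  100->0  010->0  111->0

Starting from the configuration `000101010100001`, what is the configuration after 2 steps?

000111111101001

step 1: 010000000001101
step 2: 000111111101001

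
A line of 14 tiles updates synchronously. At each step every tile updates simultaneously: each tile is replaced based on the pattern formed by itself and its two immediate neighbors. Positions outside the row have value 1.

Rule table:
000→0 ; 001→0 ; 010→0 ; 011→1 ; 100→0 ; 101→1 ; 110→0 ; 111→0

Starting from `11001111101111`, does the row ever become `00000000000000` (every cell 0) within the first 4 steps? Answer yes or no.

yes

00001000011000
00000000010000
00000000000000
all cells are 0 at step 3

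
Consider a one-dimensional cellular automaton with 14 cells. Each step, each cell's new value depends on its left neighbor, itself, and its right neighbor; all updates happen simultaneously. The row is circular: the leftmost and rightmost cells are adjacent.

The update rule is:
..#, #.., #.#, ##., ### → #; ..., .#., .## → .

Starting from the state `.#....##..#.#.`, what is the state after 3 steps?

.##.##.#.###.#

step 1: #.#..#.###.#.#
step 2: ##.##.#.###.#.
step 3: .##.##.#.###.#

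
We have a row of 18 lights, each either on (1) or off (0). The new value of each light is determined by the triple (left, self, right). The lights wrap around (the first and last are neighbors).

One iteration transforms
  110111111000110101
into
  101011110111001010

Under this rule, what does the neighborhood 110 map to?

0

At position 1 the neighborhood is 110; the next row has 0 there.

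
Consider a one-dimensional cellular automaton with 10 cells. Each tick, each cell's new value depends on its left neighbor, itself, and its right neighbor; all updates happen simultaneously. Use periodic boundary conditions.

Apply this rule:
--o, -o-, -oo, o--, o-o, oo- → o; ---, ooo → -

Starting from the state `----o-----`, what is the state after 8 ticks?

oo-----oo-

tick 1: ---ooo----
tick 2: --oo-oo---
tick 3: -ooooooo--
tick 4: oo-----oo-
tick 5: ooo---oooo
tick 6: --oo-oo---  (repeats tick 2; period 4)
tick 8: oo-----oo-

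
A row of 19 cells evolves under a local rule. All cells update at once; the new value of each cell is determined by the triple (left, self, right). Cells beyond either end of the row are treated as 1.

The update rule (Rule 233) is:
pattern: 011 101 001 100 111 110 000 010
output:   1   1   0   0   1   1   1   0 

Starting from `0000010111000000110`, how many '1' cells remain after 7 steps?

0111001111011110111
1111001111111111111
1111001111111111111  (fixed point — unchanged through step 7)
count of 1: 17

17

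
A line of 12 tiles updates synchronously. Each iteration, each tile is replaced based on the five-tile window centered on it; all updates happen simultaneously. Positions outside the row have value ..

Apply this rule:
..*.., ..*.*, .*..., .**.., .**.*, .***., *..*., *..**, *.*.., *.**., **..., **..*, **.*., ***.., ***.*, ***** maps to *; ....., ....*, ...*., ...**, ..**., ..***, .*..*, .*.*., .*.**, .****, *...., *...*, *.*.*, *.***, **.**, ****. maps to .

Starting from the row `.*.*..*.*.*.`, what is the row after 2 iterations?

.*...***...*

.*.*.**...**
.*...***...*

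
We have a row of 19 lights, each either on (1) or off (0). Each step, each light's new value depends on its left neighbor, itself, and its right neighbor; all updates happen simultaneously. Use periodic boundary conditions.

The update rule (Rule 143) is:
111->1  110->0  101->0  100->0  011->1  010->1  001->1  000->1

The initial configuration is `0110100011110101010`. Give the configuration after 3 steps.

1011001110011001010

1100101111100101010
1001101111001101010
1011001110011001010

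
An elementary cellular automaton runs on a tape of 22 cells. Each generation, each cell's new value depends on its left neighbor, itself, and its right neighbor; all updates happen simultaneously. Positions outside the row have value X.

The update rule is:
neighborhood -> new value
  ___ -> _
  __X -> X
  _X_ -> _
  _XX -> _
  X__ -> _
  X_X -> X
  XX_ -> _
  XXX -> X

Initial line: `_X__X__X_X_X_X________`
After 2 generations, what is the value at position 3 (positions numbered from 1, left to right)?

X

generation 1: X__X__X_X_X_X________X
generation 2: __X__X_X_X_X________X_
position 3 holds X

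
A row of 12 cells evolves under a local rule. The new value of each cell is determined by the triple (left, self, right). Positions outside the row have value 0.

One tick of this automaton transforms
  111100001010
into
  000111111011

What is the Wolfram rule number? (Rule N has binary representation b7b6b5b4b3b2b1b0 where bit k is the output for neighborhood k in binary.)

position 1: 111 → 0  (bit 7 = 0)
position 3: 110 → 1  (bit 6 = 1)
position 9: 101 → 0  (bit 5 = 0)
position 4: 100 → 1  (bit 4 = 1)
position 0: 011 → 0  (bit 3 = 0)
position 8: 010 → 1  (bit 2 = 1)
position 7: 001 → 1  (bit 1 = 1)
position 5: 000 → 1  (bit 0 = 1)
bits b7..b0 = 01010111 = 87

87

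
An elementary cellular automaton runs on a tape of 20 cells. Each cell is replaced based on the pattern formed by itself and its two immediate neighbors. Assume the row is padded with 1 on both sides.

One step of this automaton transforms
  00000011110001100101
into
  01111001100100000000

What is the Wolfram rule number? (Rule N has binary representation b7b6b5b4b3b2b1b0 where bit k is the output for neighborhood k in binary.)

position 7: 111 → 1  (bit 7 = 1)
position 9: 110 → 0  (bit 6 = 0)
position 18: 101 → 0  (bit 5 = 0)
position 0: 100 → 0  (bit 4 = 0)
position 6: 011 → 0  (bit 3 = 0)
position 17: 010 → 0  (bit 2 = 0)
position 5: 001 → 0  (bit 1 = 0)
position 1: 000 → 1  (bit 0 = 1)
bits b7..b0 = 10000001 = 129

129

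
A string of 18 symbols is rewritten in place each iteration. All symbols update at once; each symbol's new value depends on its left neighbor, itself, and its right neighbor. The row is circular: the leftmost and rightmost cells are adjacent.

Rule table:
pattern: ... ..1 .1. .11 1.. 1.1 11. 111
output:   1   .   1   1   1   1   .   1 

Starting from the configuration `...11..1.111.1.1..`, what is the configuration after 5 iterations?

1111111.11111111.1

11.1.1.1111.111111
1.11111111.1111111
.11111111.11111111
11111111.11111111.
1111111.11111111.1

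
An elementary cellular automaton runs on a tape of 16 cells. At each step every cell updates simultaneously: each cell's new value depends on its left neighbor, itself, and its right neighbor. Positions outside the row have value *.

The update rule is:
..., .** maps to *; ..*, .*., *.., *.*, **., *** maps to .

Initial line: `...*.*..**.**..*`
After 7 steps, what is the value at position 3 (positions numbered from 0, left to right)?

.*......*..*...*
...****......*.*
.*.*....****...*
.....**.*....*.*
.***.*....**...*
.*.....**.*..*.*
...***.*.......*
position 3 holds *

*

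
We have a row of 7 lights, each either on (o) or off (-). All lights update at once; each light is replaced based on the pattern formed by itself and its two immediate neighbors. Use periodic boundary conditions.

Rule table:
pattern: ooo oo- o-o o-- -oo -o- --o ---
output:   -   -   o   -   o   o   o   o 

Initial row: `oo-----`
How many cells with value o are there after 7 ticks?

5

o--oooo
--oo---
ooo--oo
----oo-
ooooo--
o-----o
--ooooo
count of o: 5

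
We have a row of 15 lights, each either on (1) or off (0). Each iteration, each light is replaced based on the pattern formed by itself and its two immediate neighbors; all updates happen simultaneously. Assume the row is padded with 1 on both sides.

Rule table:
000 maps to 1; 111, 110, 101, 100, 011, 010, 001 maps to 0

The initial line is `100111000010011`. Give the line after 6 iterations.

011111000011110

iteration 1: 000000011000000
iteration 2: 011111000011110
iteration 3: 000000011000000  (repeats iteration 1; period 2)
iteration 6: 011111000011110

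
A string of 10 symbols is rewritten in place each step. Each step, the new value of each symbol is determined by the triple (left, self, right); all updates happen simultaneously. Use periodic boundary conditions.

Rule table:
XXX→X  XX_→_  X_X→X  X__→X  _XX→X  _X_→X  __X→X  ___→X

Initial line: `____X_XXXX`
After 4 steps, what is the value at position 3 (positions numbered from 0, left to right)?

XXXXXXXXX_
XXXXXXXX_X
XXXXXXX_XX
XXXXXX_XXX
position 3 holds X

X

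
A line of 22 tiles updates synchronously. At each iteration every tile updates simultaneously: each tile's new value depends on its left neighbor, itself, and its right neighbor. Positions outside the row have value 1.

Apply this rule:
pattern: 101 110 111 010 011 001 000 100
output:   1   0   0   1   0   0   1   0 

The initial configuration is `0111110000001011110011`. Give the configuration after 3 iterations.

0000000111010100000001

1000000111101100000000
0011110000010001111110
0000000111010100000001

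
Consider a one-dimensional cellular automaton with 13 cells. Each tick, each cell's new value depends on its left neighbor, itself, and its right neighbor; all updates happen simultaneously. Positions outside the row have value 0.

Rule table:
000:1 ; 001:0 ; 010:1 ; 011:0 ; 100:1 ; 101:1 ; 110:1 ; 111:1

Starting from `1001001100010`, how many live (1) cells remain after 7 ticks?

1101100111011
0110110011101
0011011001111
1001101100111
1100110110011
0110011011001
0011001101101
count of 1: 7

7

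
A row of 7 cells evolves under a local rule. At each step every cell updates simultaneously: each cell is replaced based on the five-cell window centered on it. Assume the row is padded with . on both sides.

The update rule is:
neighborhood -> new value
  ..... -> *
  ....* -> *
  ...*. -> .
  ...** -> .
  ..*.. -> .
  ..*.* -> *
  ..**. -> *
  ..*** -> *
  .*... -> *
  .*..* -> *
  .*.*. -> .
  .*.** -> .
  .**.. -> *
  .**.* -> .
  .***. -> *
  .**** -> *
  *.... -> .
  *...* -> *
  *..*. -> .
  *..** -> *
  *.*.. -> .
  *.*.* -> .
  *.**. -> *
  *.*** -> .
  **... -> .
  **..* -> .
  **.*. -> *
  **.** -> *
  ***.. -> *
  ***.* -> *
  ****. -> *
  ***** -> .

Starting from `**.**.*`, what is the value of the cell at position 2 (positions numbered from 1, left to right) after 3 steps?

.

*.**.*.
*.*.*.*
*......
position 2 holds .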